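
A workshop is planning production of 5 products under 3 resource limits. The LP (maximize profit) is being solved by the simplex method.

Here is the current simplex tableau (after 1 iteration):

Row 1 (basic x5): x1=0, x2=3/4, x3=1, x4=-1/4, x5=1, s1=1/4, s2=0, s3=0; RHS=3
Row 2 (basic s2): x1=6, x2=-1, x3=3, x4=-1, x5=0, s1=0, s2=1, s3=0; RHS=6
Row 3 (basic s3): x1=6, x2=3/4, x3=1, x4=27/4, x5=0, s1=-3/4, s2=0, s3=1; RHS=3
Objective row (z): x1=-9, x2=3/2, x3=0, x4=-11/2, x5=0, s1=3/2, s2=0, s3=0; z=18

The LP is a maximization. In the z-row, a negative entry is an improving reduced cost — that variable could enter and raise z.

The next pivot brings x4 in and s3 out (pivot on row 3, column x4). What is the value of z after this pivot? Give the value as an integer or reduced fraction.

184/9

Minimum ratio for x4: 3/(27/4) = 4/9.
z changes by −(z-row coeff of x4)·ratio = −(-11/2)·(4/9) = 22/9.
New z = 18 + (22/9) = 184/9.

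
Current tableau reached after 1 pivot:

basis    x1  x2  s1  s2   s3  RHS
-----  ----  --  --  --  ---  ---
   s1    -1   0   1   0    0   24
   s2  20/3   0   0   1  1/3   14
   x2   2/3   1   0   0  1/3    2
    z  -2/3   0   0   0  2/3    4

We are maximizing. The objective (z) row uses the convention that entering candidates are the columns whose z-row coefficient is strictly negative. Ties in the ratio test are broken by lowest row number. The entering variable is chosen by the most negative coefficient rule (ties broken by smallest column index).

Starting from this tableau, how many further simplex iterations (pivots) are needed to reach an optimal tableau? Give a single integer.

1

pivot: x1 in, s2 out → z = 27/5
No improving column remains; optimal.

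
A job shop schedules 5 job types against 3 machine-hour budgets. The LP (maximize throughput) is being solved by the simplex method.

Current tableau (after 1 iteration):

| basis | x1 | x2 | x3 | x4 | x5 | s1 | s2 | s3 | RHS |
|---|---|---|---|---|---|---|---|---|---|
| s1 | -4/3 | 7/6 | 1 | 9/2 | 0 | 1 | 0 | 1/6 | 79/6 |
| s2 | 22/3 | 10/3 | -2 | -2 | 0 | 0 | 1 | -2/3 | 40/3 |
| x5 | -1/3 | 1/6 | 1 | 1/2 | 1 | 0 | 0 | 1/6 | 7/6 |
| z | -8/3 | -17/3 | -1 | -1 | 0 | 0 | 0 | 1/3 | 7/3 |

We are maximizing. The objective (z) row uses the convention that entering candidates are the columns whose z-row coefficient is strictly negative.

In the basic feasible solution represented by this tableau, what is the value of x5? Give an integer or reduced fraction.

x5 is basic (row 3); its value is the RHS of that row: 7/6.

7/6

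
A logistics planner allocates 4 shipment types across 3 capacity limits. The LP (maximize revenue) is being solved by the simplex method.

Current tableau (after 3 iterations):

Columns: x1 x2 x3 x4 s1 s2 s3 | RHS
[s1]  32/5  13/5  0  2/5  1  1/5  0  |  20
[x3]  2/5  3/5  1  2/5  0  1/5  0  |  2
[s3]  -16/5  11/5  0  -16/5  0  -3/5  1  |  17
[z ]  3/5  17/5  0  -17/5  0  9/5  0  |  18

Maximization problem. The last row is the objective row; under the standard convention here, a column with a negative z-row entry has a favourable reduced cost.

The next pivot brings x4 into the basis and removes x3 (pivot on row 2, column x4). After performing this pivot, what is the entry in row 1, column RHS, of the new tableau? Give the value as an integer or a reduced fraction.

Pivot element is row 2, column x4: 2/5.
Normalize row 2: new (row 2, RHS) = 2/(2/5) = 5.
row 1 ← row 1 − (2/5)·(new row 2): 20 − (2/5)·5 = 18.

18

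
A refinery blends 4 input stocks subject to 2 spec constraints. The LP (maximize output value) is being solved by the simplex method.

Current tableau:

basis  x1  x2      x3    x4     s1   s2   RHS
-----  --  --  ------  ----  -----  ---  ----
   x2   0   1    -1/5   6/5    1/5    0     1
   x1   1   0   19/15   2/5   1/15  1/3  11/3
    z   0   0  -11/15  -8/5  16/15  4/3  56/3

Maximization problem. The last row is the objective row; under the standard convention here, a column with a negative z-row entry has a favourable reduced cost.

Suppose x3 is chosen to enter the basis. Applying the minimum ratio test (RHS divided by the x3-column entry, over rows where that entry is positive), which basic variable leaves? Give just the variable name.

x1

Ratios: row 1 (x2): entry -1/5 ≤ 0, skip; row 2 (x1): (11/3)/(19/15) = 55/19.
Minimum ratio 55/19 is in the x1 row, so x1 leaves.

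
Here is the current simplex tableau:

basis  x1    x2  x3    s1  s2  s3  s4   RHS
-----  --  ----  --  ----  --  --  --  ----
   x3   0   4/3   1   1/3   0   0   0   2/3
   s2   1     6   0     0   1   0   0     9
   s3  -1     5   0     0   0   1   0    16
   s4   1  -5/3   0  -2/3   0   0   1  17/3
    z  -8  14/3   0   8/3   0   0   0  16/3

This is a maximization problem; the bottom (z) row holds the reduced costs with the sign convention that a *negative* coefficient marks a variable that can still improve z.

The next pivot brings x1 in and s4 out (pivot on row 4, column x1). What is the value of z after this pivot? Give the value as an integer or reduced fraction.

Minimum ratio for x1: (17/3)/1 = 17/3.
z changes by −(z-row coeff of x1)·ratio = −(-8)·(17/3) = 136/3.
New z = 16/3 + (136/3) = 152/3.

152/3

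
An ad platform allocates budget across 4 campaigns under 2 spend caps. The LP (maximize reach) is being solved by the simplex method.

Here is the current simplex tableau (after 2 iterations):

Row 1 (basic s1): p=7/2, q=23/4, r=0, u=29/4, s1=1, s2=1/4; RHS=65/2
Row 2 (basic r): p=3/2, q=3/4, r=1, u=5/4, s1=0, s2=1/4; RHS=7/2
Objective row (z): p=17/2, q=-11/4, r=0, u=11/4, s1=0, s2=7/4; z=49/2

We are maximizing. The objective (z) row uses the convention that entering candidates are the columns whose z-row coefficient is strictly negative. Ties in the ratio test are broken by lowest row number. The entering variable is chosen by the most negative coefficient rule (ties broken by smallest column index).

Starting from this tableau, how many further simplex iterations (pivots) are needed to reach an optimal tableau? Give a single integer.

pivot: q in, r out → z = 112/3
No improving column remains; optimal.

1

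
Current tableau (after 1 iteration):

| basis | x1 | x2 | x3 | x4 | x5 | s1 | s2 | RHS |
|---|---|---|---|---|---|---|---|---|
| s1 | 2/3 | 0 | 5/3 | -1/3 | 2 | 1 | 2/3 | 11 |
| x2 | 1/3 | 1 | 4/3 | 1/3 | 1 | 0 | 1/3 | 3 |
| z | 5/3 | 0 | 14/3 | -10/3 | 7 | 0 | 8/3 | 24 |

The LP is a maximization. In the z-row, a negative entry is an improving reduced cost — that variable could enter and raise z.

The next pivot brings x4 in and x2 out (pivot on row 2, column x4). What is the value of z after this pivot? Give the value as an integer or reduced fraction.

Minimum ratio for x4: 3/(1/3) = 9.
z changes by −(z-row coeff of x4)·ratio = −(-10/3)·9 = 30.
New z = 24 + 30 = 54.

54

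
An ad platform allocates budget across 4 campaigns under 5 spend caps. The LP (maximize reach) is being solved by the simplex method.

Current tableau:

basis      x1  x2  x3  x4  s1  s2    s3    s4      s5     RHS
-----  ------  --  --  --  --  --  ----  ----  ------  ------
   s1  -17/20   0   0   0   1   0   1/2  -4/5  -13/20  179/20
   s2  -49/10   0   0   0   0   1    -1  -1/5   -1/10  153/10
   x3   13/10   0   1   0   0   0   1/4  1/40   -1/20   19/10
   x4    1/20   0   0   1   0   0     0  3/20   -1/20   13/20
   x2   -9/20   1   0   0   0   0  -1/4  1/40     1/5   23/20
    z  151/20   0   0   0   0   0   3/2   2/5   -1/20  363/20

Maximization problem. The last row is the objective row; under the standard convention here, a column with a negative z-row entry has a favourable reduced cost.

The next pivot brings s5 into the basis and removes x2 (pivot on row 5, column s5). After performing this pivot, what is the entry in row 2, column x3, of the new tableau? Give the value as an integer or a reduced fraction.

0

Pivot element is row 5, column s5: 1/5.
Normalize row 5: new (row 5, x3) = 0/(1/5) = 0.
row 2 ← row 2 − (-1/10)·(new row 5): 0 − (-1/10)·0 = 0.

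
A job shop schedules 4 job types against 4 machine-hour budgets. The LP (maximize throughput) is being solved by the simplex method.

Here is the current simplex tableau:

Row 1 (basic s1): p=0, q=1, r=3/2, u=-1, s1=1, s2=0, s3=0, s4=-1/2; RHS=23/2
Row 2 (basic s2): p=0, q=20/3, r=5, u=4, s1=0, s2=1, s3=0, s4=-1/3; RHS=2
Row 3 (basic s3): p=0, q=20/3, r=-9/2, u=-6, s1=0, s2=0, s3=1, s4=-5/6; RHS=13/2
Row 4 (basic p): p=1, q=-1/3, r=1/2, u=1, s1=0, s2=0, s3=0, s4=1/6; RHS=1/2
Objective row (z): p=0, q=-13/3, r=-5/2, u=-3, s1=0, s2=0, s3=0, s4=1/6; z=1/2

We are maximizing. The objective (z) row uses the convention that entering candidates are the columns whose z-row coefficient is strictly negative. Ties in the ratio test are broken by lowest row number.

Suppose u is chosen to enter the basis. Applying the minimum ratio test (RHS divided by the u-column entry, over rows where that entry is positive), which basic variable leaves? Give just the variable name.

Ratios: row 1 (s1): entry -1 ≤ 0, skip; row 2 (s2): 2/4 = 1/2; row 3 (s3): entry -6 ≤ 0, skip; row 4 (p): (1/2)/1 = 1/2.
Minimum ratio 1/2 is in the s2 row, so s2 leaves.

s2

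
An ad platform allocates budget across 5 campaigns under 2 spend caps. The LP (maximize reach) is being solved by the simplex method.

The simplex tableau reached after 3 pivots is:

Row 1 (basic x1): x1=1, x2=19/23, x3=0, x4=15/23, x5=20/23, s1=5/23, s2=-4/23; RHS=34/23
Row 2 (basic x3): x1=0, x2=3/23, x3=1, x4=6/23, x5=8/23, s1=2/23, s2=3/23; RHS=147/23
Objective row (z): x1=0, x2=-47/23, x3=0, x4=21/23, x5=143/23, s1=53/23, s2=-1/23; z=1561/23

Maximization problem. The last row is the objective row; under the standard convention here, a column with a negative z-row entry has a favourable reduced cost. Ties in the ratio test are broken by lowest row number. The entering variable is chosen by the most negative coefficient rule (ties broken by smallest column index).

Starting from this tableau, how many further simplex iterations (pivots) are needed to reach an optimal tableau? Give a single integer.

pivot: x2 in, x1 out → z = 1359/19
pivot: s2 in, x3 out → z = 90
No improving column remains; optimal.

2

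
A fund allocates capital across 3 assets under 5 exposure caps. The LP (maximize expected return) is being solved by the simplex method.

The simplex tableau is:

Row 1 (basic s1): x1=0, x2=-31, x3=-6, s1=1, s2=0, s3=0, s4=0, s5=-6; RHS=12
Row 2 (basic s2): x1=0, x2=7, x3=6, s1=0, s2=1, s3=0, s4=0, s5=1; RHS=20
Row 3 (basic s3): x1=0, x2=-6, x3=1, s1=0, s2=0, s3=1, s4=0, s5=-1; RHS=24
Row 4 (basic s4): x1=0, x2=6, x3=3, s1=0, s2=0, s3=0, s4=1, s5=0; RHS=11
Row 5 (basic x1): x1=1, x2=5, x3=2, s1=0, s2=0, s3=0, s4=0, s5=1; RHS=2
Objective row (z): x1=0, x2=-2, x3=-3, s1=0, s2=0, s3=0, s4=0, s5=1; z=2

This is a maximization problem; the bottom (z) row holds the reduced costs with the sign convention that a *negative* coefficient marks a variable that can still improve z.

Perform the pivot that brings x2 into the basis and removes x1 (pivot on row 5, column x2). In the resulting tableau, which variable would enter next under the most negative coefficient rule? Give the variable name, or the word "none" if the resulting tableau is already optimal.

x3

Pivot element 5. New z-row = old z-row − (-2)·(row 5/5).
Updated z-row coefficients: x1: 2/5, x2: 0, x3: -11/5, s1: 0, s2: 0, s3: 0, s4: 0, s5: 7/5.
The most negative is -11/5 in column x3, so x3 would enter next.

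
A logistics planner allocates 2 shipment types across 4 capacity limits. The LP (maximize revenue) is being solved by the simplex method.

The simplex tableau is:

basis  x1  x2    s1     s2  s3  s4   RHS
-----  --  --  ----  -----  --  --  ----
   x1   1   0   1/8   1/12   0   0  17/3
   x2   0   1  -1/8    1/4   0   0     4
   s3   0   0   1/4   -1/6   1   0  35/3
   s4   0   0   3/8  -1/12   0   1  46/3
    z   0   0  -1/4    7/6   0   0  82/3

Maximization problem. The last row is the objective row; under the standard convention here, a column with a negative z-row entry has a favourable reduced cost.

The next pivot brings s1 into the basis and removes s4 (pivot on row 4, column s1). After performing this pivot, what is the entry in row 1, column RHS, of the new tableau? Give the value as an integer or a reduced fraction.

5/9

Pivot element is row 4, column s1: 3/8.
Normalize row 4: new (row 4, RHS) = (46/3)/(3/8) = 368/9.
row 1 ← row 1 − (1/8)·(new row 4): 17/3 − (1/8)·(368/9) = 5/9.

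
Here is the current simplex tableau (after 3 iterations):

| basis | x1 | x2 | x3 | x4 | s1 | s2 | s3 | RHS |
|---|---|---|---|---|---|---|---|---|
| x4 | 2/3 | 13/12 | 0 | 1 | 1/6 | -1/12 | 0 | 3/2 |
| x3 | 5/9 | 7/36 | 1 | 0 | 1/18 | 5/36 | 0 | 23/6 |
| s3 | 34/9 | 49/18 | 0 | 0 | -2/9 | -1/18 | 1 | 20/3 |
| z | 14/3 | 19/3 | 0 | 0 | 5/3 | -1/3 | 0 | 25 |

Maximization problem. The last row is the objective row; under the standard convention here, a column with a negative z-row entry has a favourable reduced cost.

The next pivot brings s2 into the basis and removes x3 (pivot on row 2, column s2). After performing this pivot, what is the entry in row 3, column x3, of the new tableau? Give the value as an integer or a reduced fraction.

Pivot element is row 2, column s2: 5/36.
Normalize row 2: new (row 2, x3) = 1/(5/36) = 36/5.
row 3 ← row 3 − (-1/18)·(new row 2): 0 − (-1/18)·(36/5) = 2/5.

2/5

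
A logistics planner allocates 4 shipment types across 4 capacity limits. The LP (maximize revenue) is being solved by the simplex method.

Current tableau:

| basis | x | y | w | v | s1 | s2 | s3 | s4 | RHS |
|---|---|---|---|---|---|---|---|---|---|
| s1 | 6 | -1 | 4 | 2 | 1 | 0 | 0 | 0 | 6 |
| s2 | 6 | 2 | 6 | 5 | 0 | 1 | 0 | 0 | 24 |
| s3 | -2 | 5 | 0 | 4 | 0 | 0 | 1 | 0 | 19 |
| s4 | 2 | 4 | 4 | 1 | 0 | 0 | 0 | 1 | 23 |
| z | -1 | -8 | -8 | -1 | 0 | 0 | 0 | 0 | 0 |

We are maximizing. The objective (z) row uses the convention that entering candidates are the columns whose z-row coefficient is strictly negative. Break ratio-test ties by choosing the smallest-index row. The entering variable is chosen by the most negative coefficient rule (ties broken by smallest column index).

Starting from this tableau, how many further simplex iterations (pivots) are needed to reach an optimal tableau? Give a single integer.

pivot: y in, s3 out → z = 152/5
pivot: w in, s4 out → z = 46
No improving column remains; optimal.

2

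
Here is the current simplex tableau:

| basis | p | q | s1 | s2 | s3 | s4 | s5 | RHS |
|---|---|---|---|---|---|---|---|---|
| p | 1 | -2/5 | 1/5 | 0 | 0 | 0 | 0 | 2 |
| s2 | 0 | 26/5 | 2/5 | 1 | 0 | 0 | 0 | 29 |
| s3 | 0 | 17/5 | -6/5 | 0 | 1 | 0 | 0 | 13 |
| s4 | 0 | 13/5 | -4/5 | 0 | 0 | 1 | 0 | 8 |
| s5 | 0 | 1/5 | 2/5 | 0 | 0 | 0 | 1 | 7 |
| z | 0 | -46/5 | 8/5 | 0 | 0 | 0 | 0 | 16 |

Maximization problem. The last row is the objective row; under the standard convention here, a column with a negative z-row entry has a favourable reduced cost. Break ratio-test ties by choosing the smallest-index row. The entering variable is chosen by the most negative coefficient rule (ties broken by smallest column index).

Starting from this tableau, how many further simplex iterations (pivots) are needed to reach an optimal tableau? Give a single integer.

pivot: q in, s4 out → z = 576/13
pivot: s1 in, s2 out → z = 680/13
No improving column remains; optimal.

2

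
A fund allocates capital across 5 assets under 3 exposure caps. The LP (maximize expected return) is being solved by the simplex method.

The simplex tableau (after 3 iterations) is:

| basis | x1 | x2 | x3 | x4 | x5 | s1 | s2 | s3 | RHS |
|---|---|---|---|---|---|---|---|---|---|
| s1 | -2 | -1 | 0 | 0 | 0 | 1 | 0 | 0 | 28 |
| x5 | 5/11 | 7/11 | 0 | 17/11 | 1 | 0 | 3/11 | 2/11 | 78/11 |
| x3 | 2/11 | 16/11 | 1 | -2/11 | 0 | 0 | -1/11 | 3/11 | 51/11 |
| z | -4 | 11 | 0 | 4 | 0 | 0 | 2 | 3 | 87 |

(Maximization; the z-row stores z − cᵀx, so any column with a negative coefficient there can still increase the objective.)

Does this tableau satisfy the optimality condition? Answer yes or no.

no

Column x1 has objective-row coefficient -4, which is negative; an improving pivot exists, so not yet optimal.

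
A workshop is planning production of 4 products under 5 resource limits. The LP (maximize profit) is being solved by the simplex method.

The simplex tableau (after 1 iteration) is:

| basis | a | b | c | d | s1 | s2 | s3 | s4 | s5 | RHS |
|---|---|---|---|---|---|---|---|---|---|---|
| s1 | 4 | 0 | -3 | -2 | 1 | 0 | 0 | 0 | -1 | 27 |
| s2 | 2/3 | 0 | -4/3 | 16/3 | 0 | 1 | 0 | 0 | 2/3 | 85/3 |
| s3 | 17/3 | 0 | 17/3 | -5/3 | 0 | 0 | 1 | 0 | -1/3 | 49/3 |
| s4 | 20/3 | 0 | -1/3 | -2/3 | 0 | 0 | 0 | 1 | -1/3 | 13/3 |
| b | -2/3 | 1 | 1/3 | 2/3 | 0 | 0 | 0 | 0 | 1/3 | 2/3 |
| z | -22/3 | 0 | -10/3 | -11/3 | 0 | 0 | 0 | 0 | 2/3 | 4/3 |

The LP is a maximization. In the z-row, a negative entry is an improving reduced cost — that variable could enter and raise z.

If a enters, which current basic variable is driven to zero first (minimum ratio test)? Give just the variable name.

s4

Ratios: row 1 (s1): 27/4 = 27/4; row 2 (s2): (85/3)/(2/3) = 85/2; row 3 (s3): (49/3)/(17/3) = 49/17; row 4 (s4): (13/3)/(20/3) = 13/20; row 5 (b): entry -2/3 ≤ 0, skip.
Minimum ratio 13/20 is in the s4 row, so s4 leaves.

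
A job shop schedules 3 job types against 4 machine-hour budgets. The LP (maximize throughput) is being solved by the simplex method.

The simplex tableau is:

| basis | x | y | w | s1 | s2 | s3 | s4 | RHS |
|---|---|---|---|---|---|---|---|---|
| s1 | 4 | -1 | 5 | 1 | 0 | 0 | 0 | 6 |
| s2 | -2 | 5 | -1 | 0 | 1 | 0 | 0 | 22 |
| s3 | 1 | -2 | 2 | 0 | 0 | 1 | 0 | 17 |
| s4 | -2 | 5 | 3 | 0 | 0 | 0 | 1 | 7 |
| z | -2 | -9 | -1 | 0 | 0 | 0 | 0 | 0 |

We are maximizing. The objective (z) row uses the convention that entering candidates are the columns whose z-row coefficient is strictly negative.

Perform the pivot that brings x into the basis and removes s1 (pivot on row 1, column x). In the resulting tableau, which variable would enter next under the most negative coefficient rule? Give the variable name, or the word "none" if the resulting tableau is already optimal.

Pivot element 4. New z-row = old z-row − (-2)·(row 1/4).
Updated z-row coefficients: x: 0, y: -19/2, w: 3/2, s1: 1/2, s2: 0, s3: 0, s4: 0.
The most negative is -19/2 in column y, so y would enter next.

y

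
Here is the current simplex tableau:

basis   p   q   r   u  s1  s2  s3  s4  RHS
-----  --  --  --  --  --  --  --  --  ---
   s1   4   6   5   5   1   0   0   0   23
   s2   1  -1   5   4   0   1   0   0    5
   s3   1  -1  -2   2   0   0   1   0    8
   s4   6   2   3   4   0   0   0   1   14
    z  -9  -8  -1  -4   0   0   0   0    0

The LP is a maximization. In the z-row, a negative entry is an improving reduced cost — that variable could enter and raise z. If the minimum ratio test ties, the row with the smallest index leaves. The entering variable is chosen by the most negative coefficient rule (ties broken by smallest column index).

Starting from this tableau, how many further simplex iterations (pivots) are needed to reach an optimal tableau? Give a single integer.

pivot: p in, s4 out → z = 21
pivot: q in, s1 out → z = 499/14
No improving column remains; optimal.

2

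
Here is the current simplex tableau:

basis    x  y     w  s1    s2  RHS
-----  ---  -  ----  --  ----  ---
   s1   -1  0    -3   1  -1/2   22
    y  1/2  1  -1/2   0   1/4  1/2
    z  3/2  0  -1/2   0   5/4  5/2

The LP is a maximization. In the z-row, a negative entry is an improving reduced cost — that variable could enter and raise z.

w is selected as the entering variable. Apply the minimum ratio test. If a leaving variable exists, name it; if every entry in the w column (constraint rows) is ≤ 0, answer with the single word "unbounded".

unbounded

w-column entries: row 1: -3, row 2: -1/2. All ≤ 0, so w can increase without bound; the LP is unbounded in this direction.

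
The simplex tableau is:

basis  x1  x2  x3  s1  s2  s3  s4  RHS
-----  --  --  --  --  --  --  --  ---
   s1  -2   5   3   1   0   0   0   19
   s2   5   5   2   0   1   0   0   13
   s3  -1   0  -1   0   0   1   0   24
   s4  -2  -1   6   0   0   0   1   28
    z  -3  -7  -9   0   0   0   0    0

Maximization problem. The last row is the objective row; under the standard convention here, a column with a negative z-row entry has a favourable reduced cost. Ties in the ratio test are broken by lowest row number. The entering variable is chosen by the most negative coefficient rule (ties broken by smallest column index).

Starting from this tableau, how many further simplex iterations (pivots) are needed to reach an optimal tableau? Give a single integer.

2

pivot: x3 in, s4 out → z = 42
pivot: x2 in, s2 out → z = 1531/32
No improving column remains; optimal.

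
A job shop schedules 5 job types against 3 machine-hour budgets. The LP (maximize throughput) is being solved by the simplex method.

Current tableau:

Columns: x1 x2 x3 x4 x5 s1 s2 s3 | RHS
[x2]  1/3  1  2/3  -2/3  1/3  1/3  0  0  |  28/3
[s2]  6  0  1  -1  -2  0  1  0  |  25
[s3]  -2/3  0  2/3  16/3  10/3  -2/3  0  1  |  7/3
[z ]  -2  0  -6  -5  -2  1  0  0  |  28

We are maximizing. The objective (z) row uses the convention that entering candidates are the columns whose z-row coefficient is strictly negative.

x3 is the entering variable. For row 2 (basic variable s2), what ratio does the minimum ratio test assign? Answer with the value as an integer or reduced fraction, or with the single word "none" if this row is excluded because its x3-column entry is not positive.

Ratio = RHS / (x3 entry) = 25 / 1 = 25.

25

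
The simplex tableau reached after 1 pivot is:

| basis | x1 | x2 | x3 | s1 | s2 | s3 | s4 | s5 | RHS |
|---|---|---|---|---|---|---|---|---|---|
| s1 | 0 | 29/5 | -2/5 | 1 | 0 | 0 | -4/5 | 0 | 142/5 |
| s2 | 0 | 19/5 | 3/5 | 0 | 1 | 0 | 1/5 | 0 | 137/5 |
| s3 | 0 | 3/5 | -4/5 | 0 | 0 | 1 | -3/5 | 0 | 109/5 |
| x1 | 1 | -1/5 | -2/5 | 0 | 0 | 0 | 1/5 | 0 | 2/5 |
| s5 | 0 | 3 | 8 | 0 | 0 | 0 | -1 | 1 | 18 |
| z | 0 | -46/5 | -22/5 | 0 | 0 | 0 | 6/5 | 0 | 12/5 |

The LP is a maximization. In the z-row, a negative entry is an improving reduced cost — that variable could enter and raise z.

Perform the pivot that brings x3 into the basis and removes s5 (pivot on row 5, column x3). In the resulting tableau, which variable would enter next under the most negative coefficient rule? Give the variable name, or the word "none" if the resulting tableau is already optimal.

x2

Pivot element 8. New z-row = old z-row − (-22/5)·(row 5/8).
Updated z-row coefficients: x1: 0, x2: -151/20, x3: 0, s1: 0, s2: 0, s3: 0, s4: 13/20, s5: 11/20.
The most negative is -151/20 in column x2, so x2 would enter next.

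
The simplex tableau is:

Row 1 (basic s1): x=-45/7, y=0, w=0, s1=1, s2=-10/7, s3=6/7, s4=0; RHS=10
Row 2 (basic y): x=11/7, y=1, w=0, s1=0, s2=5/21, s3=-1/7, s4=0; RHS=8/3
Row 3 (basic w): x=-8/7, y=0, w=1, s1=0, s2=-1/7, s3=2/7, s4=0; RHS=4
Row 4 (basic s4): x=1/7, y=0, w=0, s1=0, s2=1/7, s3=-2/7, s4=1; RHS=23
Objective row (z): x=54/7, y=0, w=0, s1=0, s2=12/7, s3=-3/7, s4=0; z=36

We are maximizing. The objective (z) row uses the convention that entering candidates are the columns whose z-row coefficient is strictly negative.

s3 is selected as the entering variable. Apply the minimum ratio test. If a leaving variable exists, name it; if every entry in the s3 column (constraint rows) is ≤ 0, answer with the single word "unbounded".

Ratios: row 1 (s1): 10/(6/7) = 35/3; row 2 (y): entry -1/7 ≤ 0, skip; row 3 (w): 4/(2/7) = 14; row 4 (s4): entry -2/7 ≤ 0, skip.
Minimum ratio is in the s1 row, so s1 leaves.

s1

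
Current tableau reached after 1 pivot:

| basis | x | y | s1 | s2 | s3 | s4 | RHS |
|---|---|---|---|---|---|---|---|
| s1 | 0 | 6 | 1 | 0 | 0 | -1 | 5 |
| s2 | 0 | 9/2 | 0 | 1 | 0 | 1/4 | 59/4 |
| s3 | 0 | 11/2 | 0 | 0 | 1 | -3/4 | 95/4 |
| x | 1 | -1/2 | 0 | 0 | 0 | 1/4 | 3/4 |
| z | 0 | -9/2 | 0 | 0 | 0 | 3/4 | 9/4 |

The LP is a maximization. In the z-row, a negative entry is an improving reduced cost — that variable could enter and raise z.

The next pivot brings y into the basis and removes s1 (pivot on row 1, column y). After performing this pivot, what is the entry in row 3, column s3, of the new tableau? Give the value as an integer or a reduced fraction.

1

Pivot element is row 1, column y: 6.
Normalize row 1: new (row 1, s3) = 0/6 = 0.
row 3 ← row 3 − (11/2)·(new row 1): 1 − (11/2)·0 = 1.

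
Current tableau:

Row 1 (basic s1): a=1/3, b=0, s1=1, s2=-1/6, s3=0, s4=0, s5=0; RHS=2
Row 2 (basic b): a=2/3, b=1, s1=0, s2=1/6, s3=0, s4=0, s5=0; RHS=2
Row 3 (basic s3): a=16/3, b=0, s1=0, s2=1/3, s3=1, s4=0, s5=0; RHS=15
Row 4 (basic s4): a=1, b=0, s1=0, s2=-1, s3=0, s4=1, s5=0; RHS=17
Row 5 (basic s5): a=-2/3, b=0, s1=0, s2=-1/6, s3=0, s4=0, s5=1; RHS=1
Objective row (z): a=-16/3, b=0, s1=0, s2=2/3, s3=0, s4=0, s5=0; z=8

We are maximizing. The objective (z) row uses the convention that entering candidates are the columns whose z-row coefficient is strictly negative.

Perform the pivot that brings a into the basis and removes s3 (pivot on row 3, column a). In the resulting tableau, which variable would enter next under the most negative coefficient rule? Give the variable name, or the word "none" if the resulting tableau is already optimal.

Pivot element 16/3. New z-row = old z-row − (-16/3)·(row 3/(16/3)).
Updated z-row coefficients: a: 0, b: 0, s1: 0, s2: 1, s3: 1, s4: 0, s5: 0.
No coefficient is strictly negative; the tableau after this pivot is optimal.

none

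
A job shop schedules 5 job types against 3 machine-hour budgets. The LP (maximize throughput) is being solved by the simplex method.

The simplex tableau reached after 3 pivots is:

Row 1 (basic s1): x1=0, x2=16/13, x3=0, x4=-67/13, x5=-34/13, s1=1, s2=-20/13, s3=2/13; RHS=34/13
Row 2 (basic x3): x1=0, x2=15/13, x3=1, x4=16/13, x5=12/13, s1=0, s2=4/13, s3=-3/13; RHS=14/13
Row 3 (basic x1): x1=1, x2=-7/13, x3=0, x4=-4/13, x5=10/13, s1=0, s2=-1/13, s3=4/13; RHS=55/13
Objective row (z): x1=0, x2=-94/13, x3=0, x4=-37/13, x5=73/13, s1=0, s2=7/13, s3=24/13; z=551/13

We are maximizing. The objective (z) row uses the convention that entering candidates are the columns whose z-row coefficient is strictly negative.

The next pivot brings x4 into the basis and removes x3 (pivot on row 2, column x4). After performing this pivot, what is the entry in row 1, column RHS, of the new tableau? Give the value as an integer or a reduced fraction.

57/8

Pivot element is row 2, column x4: 16/13.
Normalize row 2: new (row 2, RHS) = (14/13)/(16/13) = 7/8.
row 1 ← row 1 − (-67/13)·(new row 2): 34/13 − (-67/13)·(7/8) = 57/8.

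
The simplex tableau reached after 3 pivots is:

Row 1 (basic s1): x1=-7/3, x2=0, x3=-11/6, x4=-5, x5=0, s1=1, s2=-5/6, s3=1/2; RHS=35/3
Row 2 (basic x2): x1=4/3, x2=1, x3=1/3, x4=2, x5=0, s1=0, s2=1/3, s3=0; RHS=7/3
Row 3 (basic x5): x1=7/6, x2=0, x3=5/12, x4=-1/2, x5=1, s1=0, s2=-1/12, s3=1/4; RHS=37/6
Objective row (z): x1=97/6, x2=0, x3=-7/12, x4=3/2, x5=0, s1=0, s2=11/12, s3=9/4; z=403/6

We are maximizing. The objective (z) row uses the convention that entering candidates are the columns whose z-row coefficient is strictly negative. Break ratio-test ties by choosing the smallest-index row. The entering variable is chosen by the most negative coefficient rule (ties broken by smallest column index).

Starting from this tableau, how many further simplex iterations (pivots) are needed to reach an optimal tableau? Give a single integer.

1

pivot: x3 in, x2 out → z = 285/4
No improving column remains; optimal.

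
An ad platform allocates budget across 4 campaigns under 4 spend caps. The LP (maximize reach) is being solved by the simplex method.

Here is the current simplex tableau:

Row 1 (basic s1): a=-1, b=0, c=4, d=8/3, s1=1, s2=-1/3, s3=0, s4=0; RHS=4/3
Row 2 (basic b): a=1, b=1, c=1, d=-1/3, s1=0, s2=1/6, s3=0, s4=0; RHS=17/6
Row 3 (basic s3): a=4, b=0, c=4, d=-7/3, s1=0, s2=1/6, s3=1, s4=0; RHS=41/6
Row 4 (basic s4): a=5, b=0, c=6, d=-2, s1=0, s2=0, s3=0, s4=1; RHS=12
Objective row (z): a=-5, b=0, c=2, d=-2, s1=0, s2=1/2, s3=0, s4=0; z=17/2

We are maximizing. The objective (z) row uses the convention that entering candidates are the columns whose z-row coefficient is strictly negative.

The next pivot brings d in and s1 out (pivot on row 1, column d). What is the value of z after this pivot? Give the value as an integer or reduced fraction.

Minimum ratio for d: (4/3)/(8/3) = 1/2.
z changes by −(z-row coeff of d)·ratio = −(-2)·(1/2) = 1.
New z = 17/2 + 1 = 19/2.

19/2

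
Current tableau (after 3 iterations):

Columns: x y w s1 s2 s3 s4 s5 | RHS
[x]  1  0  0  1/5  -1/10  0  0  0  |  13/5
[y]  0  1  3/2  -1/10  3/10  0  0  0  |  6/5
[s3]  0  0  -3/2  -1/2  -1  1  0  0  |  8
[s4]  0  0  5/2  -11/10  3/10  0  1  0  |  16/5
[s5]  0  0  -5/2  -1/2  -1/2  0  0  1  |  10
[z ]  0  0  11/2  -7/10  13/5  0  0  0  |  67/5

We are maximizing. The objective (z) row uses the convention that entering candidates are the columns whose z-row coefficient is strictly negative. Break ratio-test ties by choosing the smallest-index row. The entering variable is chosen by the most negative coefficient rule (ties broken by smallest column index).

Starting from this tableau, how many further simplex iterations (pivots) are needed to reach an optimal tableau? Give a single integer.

pivot: s1 in, x out → z = 45/2
No improving column remains; optimal.

1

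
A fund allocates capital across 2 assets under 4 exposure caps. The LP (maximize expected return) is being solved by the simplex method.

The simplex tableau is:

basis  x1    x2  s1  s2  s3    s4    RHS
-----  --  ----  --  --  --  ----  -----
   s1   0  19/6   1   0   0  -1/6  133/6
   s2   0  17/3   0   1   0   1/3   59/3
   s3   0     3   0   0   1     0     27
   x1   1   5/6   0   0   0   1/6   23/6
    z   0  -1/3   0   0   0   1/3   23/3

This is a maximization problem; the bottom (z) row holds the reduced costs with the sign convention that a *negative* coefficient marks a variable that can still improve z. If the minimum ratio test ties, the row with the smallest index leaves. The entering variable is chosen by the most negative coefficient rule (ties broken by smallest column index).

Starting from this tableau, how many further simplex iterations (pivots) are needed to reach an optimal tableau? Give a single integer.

1

pivot: x2 in, s2 out → z = 150/17
No improving column remains; optimal.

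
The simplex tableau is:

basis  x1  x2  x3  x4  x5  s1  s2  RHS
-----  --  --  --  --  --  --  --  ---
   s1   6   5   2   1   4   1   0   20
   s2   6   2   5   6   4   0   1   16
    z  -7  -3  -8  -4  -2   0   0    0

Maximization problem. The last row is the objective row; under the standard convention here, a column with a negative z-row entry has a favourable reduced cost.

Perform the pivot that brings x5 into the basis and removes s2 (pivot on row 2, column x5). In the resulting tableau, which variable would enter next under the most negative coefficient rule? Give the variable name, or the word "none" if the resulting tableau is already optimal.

x3

Pivot element 4. New z-row = old z-row − (-2)·(row 2/4).
Updated z-row coefficients: x1: -4, x2: -2, x3: -11/2, x4: -1, x5: 0, s1: 0, s2: 1/2.
The most negative is -11/2 in column x3, so x3 would enter next.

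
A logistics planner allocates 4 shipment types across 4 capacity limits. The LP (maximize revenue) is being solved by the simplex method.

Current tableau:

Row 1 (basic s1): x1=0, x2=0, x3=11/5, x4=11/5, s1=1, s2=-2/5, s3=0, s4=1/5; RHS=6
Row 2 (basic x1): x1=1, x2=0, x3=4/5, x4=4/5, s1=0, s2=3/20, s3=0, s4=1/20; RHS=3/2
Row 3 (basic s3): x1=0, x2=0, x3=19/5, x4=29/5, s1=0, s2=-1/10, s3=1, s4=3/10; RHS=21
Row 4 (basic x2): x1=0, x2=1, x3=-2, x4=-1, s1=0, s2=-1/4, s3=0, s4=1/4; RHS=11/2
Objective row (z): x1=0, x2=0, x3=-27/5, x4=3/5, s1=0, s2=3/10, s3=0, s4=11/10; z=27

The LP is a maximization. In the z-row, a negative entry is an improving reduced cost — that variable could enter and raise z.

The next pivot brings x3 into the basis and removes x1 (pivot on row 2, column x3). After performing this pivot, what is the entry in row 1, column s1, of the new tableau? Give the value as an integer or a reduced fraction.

Pivot element is row 2, column x3: 4/5.
Normalize row 2: new (row 2, s1) = 0/(4/5) = 0.
row 1 ← row 1 − (11/5)·(new row 2): 1 − (11/5)·0 = 1.

1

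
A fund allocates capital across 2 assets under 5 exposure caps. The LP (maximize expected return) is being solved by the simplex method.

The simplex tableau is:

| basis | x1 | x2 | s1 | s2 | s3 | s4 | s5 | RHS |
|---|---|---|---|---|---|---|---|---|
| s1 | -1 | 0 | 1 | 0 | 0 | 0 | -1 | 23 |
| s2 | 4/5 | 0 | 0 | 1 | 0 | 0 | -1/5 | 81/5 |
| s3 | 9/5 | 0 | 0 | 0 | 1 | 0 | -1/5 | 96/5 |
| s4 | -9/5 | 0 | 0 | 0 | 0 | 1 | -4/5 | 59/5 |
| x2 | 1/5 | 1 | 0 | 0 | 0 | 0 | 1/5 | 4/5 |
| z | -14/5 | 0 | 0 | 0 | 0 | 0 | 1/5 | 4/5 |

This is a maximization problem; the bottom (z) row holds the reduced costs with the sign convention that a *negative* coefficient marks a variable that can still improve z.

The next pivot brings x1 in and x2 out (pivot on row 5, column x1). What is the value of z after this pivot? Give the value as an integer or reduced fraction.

12

Minimum ratio for x1: (4/5)/(1/5) = 4.
z changes by −(z-row coeff of x1)·ratio = −(-14/5)·4 = 56/5.
New z = 4/5 + (56/5) = 12.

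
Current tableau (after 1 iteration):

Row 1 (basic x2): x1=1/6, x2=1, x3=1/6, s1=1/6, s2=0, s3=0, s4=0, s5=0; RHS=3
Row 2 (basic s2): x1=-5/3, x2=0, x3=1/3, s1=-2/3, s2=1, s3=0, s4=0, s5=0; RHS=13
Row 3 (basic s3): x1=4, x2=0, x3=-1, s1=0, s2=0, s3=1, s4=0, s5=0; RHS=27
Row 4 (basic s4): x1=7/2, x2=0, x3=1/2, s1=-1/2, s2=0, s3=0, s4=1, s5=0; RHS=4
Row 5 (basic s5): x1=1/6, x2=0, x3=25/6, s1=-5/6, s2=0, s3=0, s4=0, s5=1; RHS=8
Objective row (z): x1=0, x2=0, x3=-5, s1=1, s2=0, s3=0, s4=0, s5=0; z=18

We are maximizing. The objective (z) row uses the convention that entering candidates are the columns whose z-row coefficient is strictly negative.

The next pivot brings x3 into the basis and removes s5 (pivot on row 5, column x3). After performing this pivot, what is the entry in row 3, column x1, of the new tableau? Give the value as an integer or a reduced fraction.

101/25

Pivot element is row 5, column x3: 25/6.
Normalize row 5: new (row 5, x1) = (1/6)/(25/6) = 1/25.
row 3 ← row 3 − (-1)·(new row 5): 4 − (-1)·(1/25) = 101/25.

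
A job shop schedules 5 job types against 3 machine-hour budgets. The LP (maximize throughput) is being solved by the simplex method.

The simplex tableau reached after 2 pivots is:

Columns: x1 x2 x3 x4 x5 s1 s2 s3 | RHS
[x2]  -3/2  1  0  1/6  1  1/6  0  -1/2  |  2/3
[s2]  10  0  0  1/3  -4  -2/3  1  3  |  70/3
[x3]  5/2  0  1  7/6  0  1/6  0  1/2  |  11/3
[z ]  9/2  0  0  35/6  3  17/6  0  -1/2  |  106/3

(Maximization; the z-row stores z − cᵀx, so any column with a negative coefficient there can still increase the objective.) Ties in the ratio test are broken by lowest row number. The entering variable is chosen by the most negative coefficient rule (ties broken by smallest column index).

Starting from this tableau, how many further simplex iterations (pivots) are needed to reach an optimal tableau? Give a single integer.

pivot: s3 in, x3 out → z = 39
No improving column remains; optimal.

1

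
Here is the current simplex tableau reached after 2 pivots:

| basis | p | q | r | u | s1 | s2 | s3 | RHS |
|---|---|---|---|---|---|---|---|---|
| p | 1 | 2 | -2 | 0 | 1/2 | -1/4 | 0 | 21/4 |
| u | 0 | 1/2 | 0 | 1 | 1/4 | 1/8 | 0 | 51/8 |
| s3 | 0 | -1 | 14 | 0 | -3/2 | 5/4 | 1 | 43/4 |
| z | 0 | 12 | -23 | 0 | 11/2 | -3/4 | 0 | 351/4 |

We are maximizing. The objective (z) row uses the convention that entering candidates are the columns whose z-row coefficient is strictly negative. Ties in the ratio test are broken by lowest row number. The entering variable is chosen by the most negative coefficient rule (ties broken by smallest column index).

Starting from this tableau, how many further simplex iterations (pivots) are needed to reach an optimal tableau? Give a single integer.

1

pivot: r in, s3 out → z = 5903/56
No improving column remains; optimal.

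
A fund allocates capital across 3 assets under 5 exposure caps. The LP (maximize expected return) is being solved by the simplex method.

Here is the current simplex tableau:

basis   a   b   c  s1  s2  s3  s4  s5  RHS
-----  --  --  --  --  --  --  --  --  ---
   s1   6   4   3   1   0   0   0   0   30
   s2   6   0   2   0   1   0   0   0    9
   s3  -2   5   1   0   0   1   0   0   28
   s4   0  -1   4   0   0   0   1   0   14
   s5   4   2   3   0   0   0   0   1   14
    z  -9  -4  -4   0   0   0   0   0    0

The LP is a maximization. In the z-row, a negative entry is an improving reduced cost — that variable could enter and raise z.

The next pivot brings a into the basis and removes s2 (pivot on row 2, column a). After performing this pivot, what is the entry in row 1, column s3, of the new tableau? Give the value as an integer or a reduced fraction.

Pivot element is row 2, column a: 6.
Normalize row 2: new (row 2, s3) = 0/6 = 0.
row 1 ← row 1 − 6·(new row 2): 0 − 6·0 = 0.

0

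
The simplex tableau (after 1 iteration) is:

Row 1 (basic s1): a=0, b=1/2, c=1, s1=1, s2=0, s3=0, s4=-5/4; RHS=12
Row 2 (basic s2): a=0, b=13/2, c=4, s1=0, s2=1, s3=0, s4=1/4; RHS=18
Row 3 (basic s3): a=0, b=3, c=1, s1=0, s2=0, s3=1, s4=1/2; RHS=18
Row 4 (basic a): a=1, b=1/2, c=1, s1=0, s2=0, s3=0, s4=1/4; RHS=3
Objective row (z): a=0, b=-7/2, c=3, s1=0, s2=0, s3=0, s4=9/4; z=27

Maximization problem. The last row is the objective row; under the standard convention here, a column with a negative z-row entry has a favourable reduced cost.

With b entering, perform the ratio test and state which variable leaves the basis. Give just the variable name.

s2

Ratios: row 1 (s1): 12/(1/2) = 24; row 2 (s2): 18/(13/2) = 36/13; row 3 (s3): 18/3 = 6; row 4 (a): 3/(1/2) = 6.
Minimum ratio 36/13 is in the s2 row, so s2 leaves.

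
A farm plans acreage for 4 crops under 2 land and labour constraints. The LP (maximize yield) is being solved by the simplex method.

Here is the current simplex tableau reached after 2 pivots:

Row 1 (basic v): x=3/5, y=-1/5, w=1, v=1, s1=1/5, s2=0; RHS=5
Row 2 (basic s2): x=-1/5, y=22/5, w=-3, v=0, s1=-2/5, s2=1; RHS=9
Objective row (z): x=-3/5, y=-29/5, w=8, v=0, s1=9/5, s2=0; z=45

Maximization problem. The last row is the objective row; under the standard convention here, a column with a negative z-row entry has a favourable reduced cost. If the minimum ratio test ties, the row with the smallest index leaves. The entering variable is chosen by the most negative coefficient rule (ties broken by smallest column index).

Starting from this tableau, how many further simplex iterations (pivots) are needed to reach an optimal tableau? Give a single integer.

pivot: y in, s2 out → z = 1251/22
pivot: x in, v out → z = 842/13
No improving column remains; optimal.

2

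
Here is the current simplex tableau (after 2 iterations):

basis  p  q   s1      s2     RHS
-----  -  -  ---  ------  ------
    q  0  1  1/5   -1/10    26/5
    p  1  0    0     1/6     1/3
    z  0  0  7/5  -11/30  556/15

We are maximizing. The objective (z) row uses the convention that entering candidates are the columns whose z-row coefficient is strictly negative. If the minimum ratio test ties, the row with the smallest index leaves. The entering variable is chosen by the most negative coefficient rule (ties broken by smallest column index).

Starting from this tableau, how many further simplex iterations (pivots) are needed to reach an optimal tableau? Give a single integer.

pivot: s2 in, p out → z = 189/5
No improving column remains; optimal.

1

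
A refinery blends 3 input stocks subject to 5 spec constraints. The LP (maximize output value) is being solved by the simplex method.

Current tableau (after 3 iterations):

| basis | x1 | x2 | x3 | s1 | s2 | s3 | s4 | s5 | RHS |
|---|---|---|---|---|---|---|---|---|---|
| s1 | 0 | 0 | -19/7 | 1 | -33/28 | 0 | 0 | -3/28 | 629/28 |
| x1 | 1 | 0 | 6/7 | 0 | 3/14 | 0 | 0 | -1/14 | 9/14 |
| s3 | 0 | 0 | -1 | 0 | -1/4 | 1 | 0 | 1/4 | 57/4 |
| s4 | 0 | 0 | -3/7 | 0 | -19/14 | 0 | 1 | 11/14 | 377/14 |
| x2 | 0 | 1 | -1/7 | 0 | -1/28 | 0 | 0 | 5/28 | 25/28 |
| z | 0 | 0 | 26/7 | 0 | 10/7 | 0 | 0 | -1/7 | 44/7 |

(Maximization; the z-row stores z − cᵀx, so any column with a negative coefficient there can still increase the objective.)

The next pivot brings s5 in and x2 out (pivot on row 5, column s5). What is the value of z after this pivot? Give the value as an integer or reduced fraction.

Minimum ratio for s5: (25/28)/(5/28) = 5.
z changes by −(z-row coeff of s5)·ratio = −(-1/7)·5 = 5/7.
New z = 44/7 + (5/7) = 7.

7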